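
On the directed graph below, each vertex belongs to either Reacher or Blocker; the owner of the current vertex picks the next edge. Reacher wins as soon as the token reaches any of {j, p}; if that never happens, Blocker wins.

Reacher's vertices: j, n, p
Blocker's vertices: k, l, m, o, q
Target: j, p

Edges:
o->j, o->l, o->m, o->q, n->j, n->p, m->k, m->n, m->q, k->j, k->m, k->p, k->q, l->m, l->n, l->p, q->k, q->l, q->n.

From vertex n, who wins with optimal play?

A0 = {j, p}
A1: add {n} — n (Reacher) has n→j.
A2 = A1; e.g. k (Blocker) can still go to m. Fixed point.
n ∈ A1, so Reacher can force the target.

Reacher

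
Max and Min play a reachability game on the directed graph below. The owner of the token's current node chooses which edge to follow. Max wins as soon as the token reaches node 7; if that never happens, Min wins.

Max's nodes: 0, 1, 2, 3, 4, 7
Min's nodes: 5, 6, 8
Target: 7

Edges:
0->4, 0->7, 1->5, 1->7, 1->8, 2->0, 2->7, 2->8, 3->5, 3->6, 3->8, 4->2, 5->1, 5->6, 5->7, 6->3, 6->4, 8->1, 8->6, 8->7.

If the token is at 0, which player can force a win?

A0 = {7}
A1: add {0, 1, 2} — 0 (Max) has 0→7; 1 (Max) has 1→7; 2 (Max) has 2→7.
0 ∈ A1, so Max can force the target.

Max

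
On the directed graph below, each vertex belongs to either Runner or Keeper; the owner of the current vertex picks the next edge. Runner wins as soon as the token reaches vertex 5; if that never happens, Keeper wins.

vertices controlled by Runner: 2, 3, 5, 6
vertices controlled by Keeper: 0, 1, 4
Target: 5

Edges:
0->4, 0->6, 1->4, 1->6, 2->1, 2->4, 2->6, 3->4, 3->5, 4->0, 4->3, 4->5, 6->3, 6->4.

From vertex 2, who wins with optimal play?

Runner

A0 = {5}
A1: add {3} — 3 (Runner) has 3→5.
A2: add {6} — 6 (Runner) has 6→3.
A3: add {2} — 2 (Runner) has 2→6.
A4 = A3; e.g. 0 (Keeper) can still go to 4. Fixed point.
2 ∈ A3, so Runner can force the target.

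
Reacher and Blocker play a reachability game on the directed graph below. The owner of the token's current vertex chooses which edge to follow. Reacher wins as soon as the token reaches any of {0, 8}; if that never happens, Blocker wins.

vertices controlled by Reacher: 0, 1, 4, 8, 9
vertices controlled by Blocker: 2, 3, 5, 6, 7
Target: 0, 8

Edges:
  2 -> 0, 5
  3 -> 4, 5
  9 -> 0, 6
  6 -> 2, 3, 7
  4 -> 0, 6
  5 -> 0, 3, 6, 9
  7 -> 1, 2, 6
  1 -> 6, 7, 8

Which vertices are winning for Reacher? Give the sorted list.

A0 = {0, 8}
A1: add {1, 4, 9} — 1 (Reacher) has 1→8; 4 (Reacher) has 4→0; 9 (Reacher) has 9→0.
A2 = A1; e.g. 2 (Blocker) can still go to 5. Fixed point.
Reacher's winning region = {0, 1, 4, 8, 9}.

0, 1, 4, 8, 9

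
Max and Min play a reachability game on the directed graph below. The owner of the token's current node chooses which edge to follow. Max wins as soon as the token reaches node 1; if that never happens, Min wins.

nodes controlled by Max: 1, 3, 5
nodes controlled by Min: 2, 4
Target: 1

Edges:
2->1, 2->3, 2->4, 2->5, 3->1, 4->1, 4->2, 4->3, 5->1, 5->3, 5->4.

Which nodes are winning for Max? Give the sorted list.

A0 = {1}
A1: add {3, 5} — 3 (Max) has 3→1; 5 (Max) has 5→1.
A2 = A1; e.g. 2 (Min) can still go to 4. Fixed point.
Max's winning region = {1, 3, 5}.

1, 3, 5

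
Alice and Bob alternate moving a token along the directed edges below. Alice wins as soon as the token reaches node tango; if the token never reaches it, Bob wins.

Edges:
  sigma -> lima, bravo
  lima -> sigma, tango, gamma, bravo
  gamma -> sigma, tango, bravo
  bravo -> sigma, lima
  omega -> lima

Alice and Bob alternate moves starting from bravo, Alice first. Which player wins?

Track states (vertex, player-to-move).
A0 = {(tango,Alice), (tango,Bob)}
A1: add {(lima,Alice), (gamma,Alice)}.
A2: add {(omega,Bob)}.
A3 = A2; e.g. (sigma,Alice) stays out. (bravo,Alice) never enters ⇒ Bob avoids the target.

Bob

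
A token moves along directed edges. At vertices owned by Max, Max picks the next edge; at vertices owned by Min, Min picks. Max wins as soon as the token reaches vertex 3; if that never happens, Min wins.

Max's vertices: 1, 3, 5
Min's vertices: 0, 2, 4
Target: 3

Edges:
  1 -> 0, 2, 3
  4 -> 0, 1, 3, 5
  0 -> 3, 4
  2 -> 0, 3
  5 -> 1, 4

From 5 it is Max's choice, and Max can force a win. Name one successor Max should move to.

A0 = {3}
A1: add {1} — 1 (Max) has 1→3.
A2: add {5} — 5 (Max) has 5→1.
A3 = A2; e.g. 0 (Min) can still go to 4. Fixed point.
From 5, successor 1 is in the attractor (rank 1); the other successor 4 is not.

1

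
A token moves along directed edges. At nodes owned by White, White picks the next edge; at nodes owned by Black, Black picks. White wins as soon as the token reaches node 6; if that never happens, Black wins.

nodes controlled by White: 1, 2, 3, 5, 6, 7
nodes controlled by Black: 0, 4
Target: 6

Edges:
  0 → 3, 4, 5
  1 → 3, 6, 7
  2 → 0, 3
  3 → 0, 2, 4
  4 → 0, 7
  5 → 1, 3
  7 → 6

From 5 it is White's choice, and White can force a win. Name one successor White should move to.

A0 = {6}
A1: add {1, 7} — 1 (White) has 1→6; 7 (White) has 7→6.
A2: add {5} — 5 (White) has 5→1.
A3 = A2; e.g. 0 (Black) can still go to 3. Fixed point.
From 5, successor 1 is in the attractor (rank 1); the other successor 3 is not.

1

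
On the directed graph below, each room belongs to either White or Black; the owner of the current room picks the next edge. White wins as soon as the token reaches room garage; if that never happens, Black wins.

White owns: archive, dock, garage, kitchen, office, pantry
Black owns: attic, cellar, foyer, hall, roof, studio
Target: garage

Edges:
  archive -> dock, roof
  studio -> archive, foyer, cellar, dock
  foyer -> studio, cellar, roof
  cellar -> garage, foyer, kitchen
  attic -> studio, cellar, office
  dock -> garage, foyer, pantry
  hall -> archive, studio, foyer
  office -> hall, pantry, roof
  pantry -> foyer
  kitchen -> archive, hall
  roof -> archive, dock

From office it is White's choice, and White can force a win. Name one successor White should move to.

A0 = {garage}
A1: add {dock} — dock (White) has dock→garage.
A2: add {archive} — archive (White) has archive→dock.
A3: add {kitchen, roof} — kitchen (White) has kitchen→archive; roof (Black): all of {archive, dock} already in.
A4: add {office} — office (White) has office→roof.
A5 = A4; e.g. studio (Black) can still go to foyer. Fixed point.
From office, successor roof is in the attractor (rank 3); the other successors hall, pantry are not.

roof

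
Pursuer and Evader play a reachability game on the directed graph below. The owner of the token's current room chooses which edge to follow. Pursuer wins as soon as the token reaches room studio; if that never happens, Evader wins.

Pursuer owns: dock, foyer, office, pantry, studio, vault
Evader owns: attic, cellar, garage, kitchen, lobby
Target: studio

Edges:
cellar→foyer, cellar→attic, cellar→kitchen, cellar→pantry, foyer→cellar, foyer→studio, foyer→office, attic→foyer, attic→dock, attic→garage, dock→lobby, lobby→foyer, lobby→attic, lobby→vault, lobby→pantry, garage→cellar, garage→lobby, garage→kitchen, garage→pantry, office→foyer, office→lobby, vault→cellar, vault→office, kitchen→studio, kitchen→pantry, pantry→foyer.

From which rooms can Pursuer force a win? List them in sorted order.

foyer, kitchen, office, pantry, studio, vault

A0 = {studio}
A1: add {foyer} — foyer (Pursuer) has foyer→studio.
A2: add {office, pantry} — office (Pursuer) has office→foyer; pantry (Pursuer) has pantry→foyer.
A3: add {kitchen, vault} — vault (Pursuer) has vault→office; kitchen (Evader): all of {studio, pantry} already in.
A4 = A3; e.g. cellar (Evader) can still go to attic. Fixed point.
Pursuer's winning region = {foyer, kitchen, office, pantry, studio, vault}.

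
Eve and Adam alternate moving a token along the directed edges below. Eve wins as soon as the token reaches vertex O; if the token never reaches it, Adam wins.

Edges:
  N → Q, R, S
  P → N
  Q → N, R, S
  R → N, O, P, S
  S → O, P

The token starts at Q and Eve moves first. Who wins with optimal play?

Adam

Track states (vertex, player-to-move).
A0 = {(O,Eve), (O,Adam)}
A1: add {(R,Eve), (S,Eve)}.
A2 = A1; e.g. (N,Eve) stays out. (Q,Eve) never enters ⇒ Adam avoids the target.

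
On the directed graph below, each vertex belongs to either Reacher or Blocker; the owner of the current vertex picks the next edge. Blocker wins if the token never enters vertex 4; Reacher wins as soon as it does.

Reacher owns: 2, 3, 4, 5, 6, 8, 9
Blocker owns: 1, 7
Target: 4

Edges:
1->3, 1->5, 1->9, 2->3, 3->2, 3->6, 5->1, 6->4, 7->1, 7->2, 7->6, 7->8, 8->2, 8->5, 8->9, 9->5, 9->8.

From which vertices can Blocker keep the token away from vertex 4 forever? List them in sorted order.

A0 = {4}
A1: add {6} — 6 (Reacher) has 6→4.
A2: add {3} — 3 (Reacher) has 3→6.
A3: add {2} — 2 (Reacher) has 2→3.
A4: add {8} — 8 (Reacher) has 8→2.
A5: add {9} — 9 (Reacher) has 9→8.
A6 = A5; e.g. 1 (Blocker) can still go to 5. Fixed point.
Reacher's attractor = {2, 3, 4, 6, 8, 9}; Blocker avoids the target exactly from the complement.

1, 5, 7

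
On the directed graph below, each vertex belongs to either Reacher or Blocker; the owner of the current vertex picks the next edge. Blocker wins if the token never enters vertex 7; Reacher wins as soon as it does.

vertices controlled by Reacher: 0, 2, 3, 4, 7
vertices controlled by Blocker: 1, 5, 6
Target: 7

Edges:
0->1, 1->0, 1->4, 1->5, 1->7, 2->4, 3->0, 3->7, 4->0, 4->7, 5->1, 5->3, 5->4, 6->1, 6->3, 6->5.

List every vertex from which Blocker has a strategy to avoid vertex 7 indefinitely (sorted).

A0 = {7}
A1: add {3, 4} — 3 (Reacher) has 3→7; 4 (Reacher) has 4→7.
A2: add {2} — 2 (Reacher) has 2→4.
A3 = A2; e.g. 0 (Reacher) has no edge into A2. Fixed point.
Reacher's attractor = {2, 3, 4, 7}; Blocker avoids the target exactly from the complement.

0, 1, 5, 6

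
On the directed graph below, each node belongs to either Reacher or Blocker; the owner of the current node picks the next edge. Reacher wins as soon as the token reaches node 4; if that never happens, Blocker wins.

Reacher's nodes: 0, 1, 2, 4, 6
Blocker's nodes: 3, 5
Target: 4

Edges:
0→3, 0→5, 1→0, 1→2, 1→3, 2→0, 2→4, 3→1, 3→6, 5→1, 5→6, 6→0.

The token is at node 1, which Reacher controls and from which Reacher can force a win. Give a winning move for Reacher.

A0 = {4}
A1: add {2} — 2 (Reacher) has 2→4.
A2: add {1} — 1 (Reacher) has 1→2.
A3 = A2; e.g. 0 (Reacher) has no edge into A2. Fixed point.
From 1, successor 2 is in the attractor (rank 1); the other successors 0, 3 are not.

2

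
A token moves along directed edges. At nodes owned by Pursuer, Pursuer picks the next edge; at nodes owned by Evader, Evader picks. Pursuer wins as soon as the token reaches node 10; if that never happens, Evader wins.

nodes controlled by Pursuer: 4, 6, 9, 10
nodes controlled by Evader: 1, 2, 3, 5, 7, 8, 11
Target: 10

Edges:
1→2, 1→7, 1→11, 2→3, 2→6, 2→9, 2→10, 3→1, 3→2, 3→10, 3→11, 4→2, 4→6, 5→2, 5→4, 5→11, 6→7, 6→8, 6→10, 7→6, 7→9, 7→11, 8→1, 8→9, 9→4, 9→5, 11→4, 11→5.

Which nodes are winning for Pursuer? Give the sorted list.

A0 = {10}
A1: add {6} — 6 (Pursuer) has 6→10.
A2: add {4} — 4 (Pursuer) has 4→6.
A3: add {9} — 9 (Pursuer) has 9→4.
A4 = A3; e.g. 1 (Evader) can still go to 2. Fixed point.
Pursuer's winning region = {4, 6, 9, 10}.

4, 6, 9, 10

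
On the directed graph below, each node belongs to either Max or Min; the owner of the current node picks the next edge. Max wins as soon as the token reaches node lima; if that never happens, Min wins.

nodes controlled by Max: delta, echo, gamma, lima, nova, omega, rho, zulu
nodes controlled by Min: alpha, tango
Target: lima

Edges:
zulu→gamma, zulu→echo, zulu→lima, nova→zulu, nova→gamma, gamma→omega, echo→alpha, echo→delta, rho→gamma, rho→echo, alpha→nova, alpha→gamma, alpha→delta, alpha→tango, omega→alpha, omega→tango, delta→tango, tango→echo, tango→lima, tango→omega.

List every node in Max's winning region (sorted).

A0 = {lima}
A1: add {zulu} — zulu (Max) has zulu→lima.
A2: add {nova} — nova (Max) has nova→zulu.
A3 = A2; e.g. gamma (Max) has no edge into A2. Fixed point.
Max's winning region = {lima, nova, zulu}.

lima, nova, zulu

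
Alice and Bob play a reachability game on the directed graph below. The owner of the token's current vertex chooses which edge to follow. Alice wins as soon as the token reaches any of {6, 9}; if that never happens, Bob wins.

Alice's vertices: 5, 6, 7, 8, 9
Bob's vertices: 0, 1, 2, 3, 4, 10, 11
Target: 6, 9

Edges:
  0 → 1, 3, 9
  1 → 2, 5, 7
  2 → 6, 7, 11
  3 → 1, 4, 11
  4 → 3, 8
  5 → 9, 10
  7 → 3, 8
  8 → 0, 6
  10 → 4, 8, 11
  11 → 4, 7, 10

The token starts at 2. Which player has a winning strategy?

A0 = {6, 9}
A1: add {5, 8} — 5 (Alice) has 5→9; 8 (Alice) has 8→6.
A2: add {7} — 7 (Alice) has 7→8.
A3 = A2; e.g. 0 (Bob) can still go to 1. Fixed point.
2 never enters the attractor, so Bob can avoid the target forever.

Bob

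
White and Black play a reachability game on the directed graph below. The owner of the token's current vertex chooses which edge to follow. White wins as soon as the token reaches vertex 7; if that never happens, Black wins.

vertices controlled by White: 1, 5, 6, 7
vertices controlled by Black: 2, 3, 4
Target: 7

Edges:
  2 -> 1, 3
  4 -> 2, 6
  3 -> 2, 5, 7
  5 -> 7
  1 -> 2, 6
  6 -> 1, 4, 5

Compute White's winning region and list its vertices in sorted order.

1, 5, 6, 7

A0 = {7}
A1: add {5} — 5 (White) has 5→7.
A2: add {6} — 6 (White) has 6→5.
A3: add {1} — 1 (White) has 1→6.
A4 = A3; e.g. 2 (Black) can still go to 3. Fixed point.
White's winning region = {1, 5, 6, 7}.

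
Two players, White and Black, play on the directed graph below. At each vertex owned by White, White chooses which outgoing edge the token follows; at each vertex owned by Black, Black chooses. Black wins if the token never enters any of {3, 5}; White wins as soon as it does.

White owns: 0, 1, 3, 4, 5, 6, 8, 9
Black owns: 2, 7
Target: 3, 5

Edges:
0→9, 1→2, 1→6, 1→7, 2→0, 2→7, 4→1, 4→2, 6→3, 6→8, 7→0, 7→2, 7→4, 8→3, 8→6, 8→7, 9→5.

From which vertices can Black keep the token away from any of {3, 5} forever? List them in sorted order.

A0 = {3, 5}
A1: add {6, 8, 9} — 6 (White) has 6→3; 8 (White) has 8→3; 9 (White) has 9→5.
A2: add {0, 1} — 0 (White) has 0→9; 1 (White) has 1→6.
A3: add {4} — 4 (White) has 4→1.
A4 = A3; e.g. 2 (Black) can still go to 7. Fixed point.
White's attractor = {0, 1, 3, 4, 5, 6, 8, 9}; Black avoids the target exactly from the complement.

2, 7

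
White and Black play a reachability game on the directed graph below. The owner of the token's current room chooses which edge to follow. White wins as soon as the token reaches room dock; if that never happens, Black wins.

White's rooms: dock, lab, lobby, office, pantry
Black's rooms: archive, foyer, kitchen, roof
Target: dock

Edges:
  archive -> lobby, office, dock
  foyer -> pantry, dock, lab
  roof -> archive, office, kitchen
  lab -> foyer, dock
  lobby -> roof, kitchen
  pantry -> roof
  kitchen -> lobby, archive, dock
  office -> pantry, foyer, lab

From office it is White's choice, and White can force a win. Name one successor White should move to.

A0 = {dock}
A1: add {lab} — lab (White) has lab→dock.
A2: add {office} — office (White) has office→lab.
A3 = A2; e.g. lobby (White) has no edge into A2. Fixed point.
From office, successor lab is in the attractor (rank 1); the other successors foyer, pantry are not.

lab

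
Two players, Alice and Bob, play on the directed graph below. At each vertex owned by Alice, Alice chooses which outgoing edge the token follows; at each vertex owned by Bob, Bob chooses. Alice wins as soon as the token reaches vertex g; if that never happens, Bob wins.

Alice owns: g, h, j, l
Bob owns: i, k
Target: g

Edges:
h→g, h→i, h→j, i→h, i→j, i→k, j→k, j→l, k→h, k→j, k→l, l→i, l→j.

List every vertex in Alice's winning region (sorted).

A0 = {g}
A1: add {h} — h (Alice) has h→g.
A2 = A1; e.g. i (Bob) can still go to j. Fixed point.
Alice's winning region = {g, h}.

g, h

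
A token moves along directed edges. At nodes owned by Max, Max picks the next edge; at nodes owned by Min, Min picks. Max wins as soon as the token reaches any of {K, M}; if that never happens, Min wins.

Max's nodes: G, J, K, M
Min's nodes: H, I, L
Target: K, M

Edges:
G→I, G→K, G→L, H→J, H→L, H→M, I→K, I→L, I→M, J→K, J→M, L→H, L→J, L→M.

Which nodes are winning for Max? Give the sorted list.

A0 = {K, M}
A1: add {G, J} — G (Max) has G→K; J (Max) has J→K.
A2 = A1; e.g. H (Min) can still go to L. Fixed point.
Max's winning region = {G, J, K, M}.

G, J, K, M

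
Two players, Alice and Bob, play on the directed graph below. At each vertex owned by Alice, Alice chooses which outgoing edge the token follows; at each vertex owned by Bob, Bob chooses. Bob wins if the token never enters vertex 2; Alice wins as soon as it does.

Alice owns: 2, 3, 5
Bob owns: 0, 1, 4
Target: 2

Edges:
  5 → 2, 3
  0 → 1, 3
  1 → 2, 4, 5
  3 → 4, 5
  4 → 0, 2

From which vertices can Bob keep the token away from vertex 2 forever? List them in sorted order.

0, 1, 4

A0 = {2}
A1: add {5} — 5 (Alice) has 5→2.
A2: add {3} — 3 (Alice) has 3→5.
A3 = A2; e.g. 0 (Bob) can still go to 1. Fixed point.
Alice's attractor = {2, 3, 5}; Bob avoids the target exactly from the complement.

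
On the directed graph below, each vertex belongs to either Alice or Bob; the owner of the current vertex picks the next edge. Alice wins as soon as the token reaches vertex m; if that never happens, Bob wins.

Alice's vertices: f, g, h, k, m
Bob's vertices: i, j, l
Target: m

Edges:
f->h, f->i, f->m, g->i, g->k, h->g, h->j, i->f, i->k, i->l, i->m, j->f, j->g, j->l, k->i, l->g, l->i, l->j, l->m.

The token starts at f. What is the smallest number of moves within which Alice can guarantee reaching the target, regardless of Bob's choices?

A0 = {m}
A1: add {f} — f (Alice) has f→m.
A2 = A1; e.g. g (Alice) has no edge into A1. Fixed point.
f enters the attractor at level 1, so Alice can force the target in 1 move from there.

1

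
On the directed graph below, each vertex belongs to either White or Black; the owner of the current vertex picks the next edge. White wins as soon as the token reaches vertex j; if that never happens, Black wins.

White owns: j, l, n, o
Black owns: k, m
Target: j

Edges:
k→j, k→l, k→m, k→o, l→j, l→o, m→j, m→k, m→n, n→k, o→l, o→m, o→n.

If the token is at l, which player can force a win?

A0 = {j}
A1: add {l} — l (White) has l→j.
l ∈ A1, so White can force the target.

White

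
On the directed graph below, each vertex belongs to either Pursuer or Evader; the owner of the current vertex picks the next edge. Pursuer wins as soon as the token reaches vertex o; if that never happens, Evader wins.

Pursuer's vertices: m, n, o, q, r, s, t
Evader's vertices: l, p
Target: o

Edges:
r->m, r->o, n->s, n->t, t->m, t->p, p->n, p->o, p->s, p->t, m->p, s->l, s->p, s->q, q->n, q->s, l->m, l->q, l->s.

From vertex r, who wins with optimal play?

Pursuer

A0 = {o}
A1: add {r} — r (Pursuer) has r→o.
A2 = A1; e.g. l (Evader) can still go to m. Fixed point.
r ∈ A1, so Pursuer can force the target.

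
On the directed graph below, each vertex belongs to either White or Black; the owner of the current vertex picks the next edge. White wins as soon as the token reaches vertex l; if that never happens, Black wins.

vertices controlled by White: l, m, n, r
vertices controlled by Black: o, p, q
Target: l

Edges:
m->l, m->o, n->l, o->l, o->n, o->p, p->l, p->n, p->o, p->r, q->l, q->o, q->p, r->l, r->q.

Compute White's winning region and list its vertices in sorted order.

l, m, n, r

A0 = {l}
A1: add {m, n, r} — m (White) has m→l; n (White) has n→l; r (White) has r→l.
A2 = A1; e.g. o (Black) can still go to p. Fixed point.
White's winning region = {l, m, n, r}.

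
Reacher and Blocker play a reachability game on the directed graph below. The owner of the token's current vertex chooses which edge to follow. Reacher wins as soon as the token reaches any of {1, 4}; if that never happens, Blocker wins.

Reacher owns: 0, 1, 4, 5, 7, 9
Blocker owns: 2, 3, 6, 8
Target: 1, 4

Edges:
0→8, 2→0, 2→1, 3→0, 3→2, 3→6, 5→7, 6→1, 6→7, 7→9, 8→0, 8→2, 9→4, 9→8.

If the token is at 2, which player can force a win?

A0 = {1, 4}
A1: add {9} — 9 (Reacher) has 9→4.
A2: add {7} — 7 (Reacher) has 7→9.
A3: add {5, 6} — 5 (Reacher) has 5→7; 6 (Blocker): all of {1, 7} already in.
A4 = A3; e.g. 0 (Reacher) has no edge into A3. Fixed point.
2 never enters the attractor, so Blocker can avoid the target forever.

Blocker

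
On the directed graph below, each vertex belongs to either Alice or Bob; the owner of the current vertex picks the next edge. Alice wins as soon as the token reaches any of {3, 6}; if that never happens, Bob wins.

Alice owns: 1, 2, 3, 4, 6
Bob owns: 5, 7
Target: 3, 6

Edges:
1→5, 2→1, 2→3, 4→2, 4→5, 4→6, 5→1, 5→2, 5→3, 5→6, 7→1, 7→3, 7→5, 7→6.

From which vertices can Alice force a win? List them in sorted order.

2, 3, 4, 6

A0 = {3, 6}
A1: add {2, 4} — 2 (Alice) has 2→3; 4 (Alice) has 4→6.
A2 = A1; e.g. 1 (Alice) has no edge into A1. Fixed point.
Alice's winning region = {2, 3, 4, 6}.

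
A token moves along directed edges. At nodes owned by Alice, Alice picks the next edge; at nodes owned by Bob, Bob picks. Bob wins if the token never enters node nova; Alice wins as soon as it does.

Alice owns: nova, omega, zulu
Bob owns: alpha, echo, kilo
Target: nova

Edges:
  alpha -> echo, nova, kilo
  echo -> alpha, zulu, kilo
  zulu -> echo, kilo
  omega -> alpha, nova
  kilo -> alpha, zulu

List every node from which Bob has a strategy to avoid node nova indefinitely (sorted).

alpha, echo, kilo, zulu

A0 = {nova}
A1: add {omega} — omega (Alice) has omega→nova.
A2 = A1; e.g. alpha (Bob) can still go to echo. Fixed point.
Alice's attractor = {nova, omega}; Bob avoids the target exactly from the complement.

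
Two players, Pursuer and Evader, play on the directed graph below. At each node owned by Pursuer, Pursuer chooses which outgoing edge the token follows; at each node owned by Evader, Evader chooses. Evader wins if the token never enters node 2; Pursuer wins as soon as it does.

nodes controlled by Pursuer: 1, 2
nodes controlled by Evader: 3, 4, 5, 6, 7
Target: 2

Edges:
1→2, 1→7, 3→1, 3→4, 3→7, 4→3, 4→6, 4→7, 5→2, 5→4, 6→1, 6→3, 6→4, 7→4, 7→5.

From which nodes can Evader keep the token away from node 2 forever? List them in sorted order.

A0 = {2}
A1: add {1} — 1 (Pursuer) has 1→2.
A2 = A1; e.g. 3 (Evader) can still go to 4. Fixed point.
Pursuer's attractor = {1, 2}; Evader avoids the target exactly from the complement.

3, 4, 5, 6, 7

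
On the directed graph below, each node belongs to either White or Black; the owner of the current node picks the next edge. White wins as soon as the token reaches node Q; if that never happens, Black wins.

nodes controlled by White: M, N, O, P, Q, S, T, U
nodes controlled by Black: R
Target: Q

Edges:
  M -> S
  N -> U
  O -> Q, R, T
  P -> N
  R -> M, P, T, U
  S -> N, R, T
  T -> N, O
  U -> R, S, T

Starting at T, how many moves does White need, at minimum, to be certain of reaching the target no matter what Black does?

A0 = {Q}
A1: add {O} — O (White) has O→Q.
A2: add {T} — T (White) has T→O.
T enters the attractor at level 2, so White can force the target in 2 moves from there.

2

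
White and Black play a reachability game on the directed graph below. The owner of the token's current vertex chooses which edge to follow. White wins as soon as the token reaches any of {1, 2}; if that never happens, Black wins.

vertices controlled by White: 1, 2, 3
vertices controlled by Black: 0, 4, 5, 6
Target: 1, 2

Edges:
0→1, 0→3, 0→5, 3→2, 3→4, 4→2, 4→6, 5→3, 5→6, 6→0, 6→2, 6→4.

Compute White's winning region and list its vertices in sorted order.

1, 2, 3

A0 = {1, 2}
A1: add {3} — 3 (White) has 3→2.
A2 = A1; e.g. 0 (Black) can still go to 5. Fixed point.
White's winning region = {1, 2, 3}.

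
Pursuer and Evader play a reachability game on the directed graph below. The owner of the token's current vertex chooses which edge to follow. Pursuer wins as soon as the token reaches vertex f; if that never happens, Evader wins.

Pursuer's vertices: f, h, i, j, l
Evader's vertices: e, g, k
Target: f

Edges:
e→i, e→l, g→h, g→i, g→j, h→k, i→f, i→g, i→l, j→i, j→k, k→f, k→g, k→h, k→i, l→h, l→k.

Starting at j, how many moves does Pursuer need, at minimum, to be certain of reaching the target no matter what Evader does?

2

A0 = {f}
A1: add {i} — i (Pursuer) has i→f.
A2: add {j} — j (Pursuer) has j→i.
A3 = A2; e.g. e (Evader) can still go to l. Fixed point.
j enters the attractor at level 2, so Pursuer can force the target in 2 moves from there.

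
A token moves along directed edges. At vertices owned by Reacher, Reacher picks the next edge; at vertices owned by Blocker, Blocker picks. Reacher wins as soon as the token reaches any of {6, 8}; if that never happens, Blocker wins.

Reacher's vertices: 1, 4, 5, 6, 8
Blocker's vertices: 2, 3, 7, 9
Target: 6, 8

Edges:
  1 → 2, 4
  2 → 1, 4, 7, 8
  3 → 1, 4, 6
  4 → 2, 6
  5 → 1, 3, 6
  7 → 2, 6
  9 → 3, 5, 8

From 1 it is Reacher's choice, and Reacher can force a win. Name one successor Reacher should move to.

A0 = {6, 8}
A1: add {4, 5} — 4 (Reacher) has 4→6; 5 (Reacher) has 5→6.
A2: add {1} — 1 (Reacher) has 1→4.
A3: add {3} — 3 (Blocker): all of {1, 4, 6} already in.
A4: add {9} — 9 (Blocker): all of {3, 5, 8} already in.
A5 = A4; e.g. 2 (Blocker) can still go to 7. Fixed point.
From 1, successor 4 is in the attractor (rank 1); the other successor 2 is not.

4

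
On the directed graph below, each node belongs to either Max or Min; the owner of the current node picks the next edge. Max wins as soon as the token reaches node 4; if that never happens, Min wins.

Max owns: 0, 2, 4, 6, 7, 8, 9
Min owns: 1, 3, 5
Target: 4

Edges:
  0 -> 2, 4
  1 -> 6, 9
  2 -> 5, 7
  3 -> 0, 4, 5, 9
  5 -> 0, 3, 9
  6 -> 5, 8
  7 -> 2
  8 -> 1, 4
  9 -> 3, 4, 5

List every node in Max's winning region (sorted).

A0 = {4}
A1: add {0, 8, 9} — 0 (Max) has 0→4; 8 (Max) has 8→4; 9 (Max) has 9→4.
A2: add {6} — 6 (Max) has 6→8.
A3: add {1} — 1 (Min): all of {6, 9} already in.
A4 = A3; e.g. 2 (Max) has no edge into A3. Fixed point.
Max's winning region = {0, 1, 4, 6, 8, 9}.

0, 1, 4, 6, 8, 9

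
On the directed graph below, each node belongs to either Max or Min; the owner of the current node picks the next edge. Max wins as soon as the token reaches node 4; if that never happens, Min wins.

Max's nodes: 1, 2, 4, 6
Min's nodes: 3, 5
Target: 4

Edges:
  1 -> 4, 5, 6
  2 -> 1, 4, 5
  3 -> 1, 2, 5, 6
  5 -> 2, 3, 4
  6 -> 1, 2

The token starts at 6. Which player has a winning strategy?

Max

A0 = {4}
A1: add {1, 2} — 1 (Max) has 1→4; 2 (Max) has 2→4.
A2: add {6} — 6 (Max) has 6→1.
A3 = A2; e.g. 3 (Min) can still go to 5. Fixed point.
6 ∈ A2, so Max can force the target.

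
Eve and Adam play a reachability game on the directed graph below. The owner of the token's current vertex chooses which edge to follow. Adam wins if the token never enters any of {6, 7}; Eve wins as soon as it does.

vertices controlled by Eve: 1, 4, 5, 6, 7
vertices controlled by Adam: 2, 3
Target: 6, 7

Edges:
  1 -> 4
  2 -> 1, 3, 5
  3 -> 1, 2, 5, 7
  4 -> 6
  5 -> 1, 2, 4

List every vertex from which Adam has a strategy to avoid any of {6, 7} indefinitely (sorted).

2, 3

A0 = {6, 7}
A1: add {4} — 4 (Eve) has 4→6.
A2: add {1, 5} — 1 (Eve) has 1→4; 5 (Eve) has 5→4.
A3 = A2; e.g. 2 (Adam) can still go to 3. Fixed point.
Eve's attractor = {1, 4, 5, 6, 7}; Adam avoids the target exactly from the complement.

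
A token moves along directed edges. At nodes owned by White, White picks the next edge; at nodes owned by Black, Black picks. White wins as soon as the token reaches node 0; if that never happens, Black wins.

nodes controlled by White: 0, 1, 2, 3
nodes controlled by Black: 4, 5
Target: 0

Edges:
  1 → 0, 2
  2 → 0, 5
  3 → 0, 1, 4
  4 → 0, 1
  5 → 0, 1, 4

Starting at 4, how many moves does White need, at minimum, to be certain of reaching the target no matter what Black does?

A0 = {0}
A1: add {1, 2, 3} — 1 (White) has 1→0; 2 (White) has 2→0; 3 (White) has 3→0.
A2: add {4} — 4 (Black): all of {0, 1} already in.
4 enters the attractor at level 2, so White can force the target in 2 moves from there.

2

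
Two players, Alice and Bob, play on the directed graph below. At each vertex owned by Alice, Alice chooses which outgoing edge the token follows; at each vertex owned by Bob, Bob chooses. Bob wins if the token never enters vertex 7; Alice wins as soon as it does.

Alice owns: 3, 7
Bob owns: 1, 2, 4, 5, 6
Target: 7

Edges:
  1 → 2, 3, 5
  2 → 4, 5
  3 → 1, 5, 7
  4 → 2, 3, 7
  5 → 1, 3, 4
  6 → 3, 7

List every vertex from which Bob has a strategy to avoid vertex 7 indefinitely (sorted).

A0 = {7}
A1: add {3} — 3 (Alice) has 3→7.
A2: add {6} — 6 (Bob): all of {3, 7} already in.
A3 = A2; e.g. 1 (Bob) can still go to 2. Fixed point.
Alice's attractor = {3, 6, 7}; Bob avoids the target exactly from the complement.

1, 2, 4, 5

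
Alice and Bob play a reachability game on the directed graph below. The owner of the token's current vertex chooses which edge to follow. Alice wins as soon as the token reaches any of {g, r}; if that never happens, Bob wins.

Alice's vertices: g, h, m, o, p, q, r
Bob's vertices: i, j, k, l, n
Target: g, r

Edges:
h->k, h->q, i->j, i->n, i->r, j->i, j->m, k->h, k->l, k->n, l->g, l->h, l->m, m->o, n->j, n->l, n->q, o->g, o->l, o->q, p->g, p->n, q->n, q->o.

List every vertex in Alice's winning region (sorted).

A0 = {g, r}
A1: add {o, p} — o (Alice) has o→g; p (Alice) has p→g.
A2: add {m, q} — m (Alice) has m→o; q (Alice) has q→o.
A3: add {h} — h (Alice) has h→q.
A4: add {l} — l (Bob): all of {g, h, m} already in.
A5 = A4; e.g. i (Bob) can still go to j. Fixed point.
Alice's winning region = {g, h, l, m, o, p, q, r}.

g, h, l, m, o, p, q, r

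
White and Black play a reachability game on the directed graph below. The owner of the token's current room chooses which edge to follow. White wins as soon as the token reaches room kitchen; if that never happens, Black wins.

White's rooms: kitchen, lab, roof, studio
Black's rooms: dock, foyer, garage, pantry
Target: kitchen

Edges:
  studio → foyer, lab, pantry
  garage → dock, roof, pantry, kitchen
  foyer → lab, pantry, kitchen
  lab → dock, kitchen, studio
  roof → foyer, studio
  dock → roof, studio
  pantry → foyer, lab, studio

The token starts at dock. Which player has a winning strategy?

A0 = {kitchen}
A1: add {lab} — lab (White) has lab→kitchen.
A2: add {studio} — studio (White) has studio→lab.
A3: add {roof} — roof (White) has roof→studio.
A4: add {dock} — dock (Black): all of {roof, studio} already in.
A5 = A4; e.g. foyer (Black) can still go to pantry. Fixed point.
dock ∈ A4, so White can force the target.

White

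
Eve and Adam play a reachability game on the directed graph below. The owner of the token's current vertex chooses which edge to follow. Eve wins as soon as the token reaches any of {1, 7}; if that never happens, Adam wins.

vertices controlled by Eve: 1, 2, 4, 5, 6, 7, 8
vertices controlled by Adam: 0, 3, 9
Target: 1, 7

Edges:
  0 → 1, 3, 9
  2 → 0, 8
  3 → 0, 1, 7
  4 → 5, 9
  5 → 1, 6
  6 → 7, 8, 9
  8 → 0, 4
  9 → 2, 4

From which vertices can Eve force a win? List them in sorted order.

1, 2, 4, 5, 6, 7, 8, 9

A0 = {1, 7}
A1: add {5, 6} — 5 (Eve) has 5→1; 6 (Eve) has 6→7.
A2: add {4} — 4 (Eve) has 4→5.
A3: add {8} — 8 (Eve) has 8→4.
A4: add {2} — 2 (Eve) has 2→8.
A5: add {9} — 9 (Adam): all of {2, 4} already in.
A6 = A5; e.g. 0 (Adam) can still go to 3. Fixed point.
Eve's winning region = {1, 2, 4, 5, 6, 7, 8, 9}.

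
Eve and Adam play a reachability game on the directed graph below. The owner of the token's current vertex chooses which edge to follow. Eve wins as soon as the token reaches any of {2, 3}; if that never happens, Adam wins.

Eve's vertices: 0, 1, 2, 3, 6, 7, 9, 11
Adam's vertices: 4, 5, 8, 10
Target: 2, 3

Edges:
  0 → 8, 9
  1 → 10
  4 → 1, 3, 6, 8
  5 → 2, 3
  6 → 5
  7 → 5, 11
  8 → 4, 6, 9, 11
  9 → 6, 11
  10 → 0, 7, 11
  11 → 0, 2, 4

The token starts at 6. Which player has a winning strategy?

A0 = {2, 3}
A1: add {5, 11} — 5 (Adam): all of {2, 3} already in; 11 (Eve) has 11→2.
A2: add {6, 7, 9} — 6 (Eve) has 6→5; 7 (Eve) has 7→5; 9 (Eve) has 9→11.
6 ∈ A2, so Eve can force the target.

Eve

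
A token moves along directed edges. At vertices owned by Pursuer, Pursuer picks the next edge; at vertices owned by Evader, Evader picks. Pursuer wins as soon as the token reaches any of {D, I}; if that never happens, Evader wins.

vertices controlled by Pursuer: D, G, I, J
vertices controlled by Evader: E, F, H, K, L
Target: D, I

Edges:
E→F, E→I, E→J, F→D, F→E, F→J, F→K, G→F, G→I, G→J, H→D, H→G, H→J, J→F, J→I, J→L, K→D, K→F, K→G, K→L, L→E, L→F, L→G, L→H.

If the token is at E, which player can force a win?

Evader

A0 = {D, I}
A1: add {G, J} — G (Pursuer) has G→I; J (Pursuer) has J→I.
A2: add {H} — H (Evader): all of {D, G, J} already in.
A3 = A2; e.g. E (Evader) can still go to F. Fixed point.
E never enters the attractor, so Evader can avoid the target forever.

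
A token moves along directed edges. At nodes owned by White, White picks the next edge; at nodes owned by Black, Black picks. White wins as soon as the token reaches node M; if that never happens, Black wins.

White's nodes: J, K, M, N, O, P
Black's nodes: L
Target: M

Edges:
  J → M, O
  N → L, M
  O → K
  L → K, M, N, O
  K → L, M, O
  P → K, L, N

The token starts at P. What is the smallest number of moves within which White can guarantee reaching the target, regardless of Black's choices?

A0 = {M}
A1: add {J, K, N} — J (White) has J→M; K (White) has K→M; N (White) has N→M.
A2: add {O, P} — O (White) has O→K; P (White) has P→K.
P enters the attractor at level 2, so White can force the target in 2 moves from there.

2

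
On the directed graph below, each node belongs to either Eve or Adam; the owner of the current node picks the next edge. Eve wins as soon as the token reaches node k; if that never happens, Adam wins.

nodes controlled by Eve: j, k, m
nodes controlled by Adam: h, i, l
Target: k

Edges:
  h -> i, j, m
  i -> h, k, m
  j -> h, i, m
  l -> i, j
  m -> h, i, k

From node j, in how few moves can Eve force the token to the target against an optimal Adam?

2

A0 = {k}
A1: add {m} — m (Eve) has m→k.
A2: add {j} — j (Eve) has j→m.
A3 = A2; e.g. h (Adam) can still go to i. Fixed point.
j enters the attractor at level 2, so Eve can force the target in 2 moves from there.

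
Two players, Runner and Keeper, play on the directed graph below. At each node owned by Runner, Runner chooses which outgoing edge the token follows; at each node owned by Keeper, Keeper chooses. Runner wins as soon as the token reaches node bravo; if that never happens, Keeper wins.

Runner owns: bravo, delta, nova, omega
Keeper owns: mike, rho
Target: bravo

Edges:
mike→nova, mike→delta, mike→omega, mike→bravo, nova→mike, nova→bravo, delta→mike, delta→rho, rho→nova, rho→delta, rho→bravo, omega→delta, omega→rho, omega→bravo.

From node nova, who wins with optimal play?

A0 = {bravo}
A1: add {nova, omega} — nova (Runner) has nova→bravo; omega (Runner) has omega→bravo.
A2 = A1; e.g. mike (Keeper) can still go to delta. Fixed point.
nova ∈ A1, so Runner can force the target.

Runner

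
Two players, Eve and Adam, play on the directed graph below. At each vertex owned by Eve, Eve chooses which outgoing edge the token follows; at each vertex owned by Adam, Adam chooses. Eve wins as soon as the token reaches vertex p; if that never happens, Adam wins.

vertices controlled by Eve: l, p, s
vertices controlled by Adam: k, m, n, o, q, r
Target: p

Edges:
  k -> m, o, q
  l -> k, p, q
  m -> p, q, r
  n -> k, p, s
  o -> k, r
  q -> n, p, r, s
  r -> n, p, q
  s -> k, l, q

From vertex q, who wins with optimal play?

A0 = {p}
A1: add {l} — l (Eve) has l→p.
A2: add {s} — s (Eve) has s→l.
A3 = A2; e.g. k (Adam) can still go to m. Fixed point.
q never enters the attractor, so Adam can avoid the target forever.

Adam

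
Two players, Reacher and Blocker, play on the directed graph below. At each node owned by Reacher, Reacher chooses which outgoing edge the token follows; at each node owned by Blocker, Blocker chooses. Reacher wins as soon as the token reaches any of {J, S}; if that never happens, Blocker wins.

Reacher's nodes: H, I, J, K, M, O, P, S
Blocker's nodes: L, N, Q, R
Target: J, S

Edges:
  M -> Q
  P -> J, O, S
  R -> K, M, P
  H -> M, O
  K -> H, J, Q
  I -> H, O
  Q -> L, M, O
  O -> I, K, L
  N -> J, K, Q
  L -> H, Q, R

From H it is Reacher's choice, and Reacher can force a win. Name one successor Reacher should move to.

O

A0 = {J, S}
A1: add {K, P} — K (Reacher) has K→J; P (Reacher) has P→J.
A2: add {O} — O (Reacher) has O→K.
A3: add {H, I} — H (Reacher) has H→O; I (Reacher) has I→O.
A4 = A3; e.g. L (Blocker) can still go to Q. Fixed point.
From H, successor O is in the attractor (rank 2); the other successor M is not.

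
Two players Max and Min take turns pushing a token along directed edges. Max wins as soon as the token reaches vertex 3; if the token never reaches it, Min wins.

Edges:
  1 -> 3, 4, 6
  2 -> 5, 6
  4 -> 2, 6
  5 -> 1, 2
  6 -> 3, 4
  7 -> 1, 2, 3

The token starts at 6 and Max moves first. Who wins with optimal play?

Max

Track states (vertex, player-to-move).
A0 = {(3,Max), (3,Min)}
A1: add {(1,Max), (6,Max), (7,Max)}.
(6,Max) ∈ A1 ⇒ Max forces the target.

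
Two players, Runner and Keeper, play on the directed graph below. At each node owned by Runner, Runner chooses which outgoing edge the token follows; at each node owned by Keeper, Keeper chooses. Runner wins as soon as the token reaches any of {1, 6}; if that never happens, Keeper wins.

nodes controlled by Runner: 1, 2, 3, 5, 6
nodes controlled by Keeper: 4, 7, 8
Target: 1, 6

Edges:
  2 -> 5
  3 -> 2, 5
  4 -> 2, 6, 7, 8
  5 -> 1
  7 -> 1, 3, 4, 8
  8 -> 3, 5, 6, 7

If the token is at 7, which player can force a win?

Keeper

A0 = {1, 6}
A1: add {5} — 5 (Runner) has 5→1.
A2: add {2, 3} — 2 (Runner) has 2→5; 3 (Runner) has 3→5.
A3 = A2; e.g. 4 (Keeper) can still go to 7. Fixed point.
7 never enters the attractor, so Keeper can avoid the target forever.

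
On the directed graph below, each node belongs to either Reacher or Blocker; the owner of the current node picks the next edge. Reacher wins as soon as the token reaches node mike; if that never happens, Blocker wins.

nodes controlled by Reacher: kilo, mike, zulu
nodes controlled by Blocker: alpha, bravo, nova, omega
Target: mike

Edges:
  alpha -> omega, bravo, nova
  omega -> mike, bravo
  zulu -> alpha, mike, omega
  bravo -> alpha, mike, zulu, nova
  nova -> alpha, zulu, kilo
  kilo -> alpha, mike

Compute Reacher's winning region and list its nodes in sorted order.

A0 = {mike}
A1: add {kilo, zulu} — zulu (Reacher) has zulu→mike; kilo (Reacher) has kilo→mike.
A2 = A1; e.g. alpha (Blocker) can still go to omega. Fixed point.
Reacher's winning region = {kilo, mike, zulu}.

kilo, mike, zulu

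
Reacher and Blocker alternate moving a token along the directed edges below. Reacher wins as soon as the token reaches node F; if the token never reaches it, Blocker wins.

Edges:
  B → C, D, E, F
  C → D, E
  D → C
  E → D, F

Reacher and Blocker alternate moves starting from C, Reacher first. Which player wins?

Blocker

Track states (vertex, player-to-move).
A0 = {(F,Reacher), (F,Blocker)}
A1: add {(B,Reacher), (E,Reacher)}.
A2 = A1; e.g. (B,Blocker) stays out. (C,Reacher) never enters ⇒ Blocker avoids the target.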